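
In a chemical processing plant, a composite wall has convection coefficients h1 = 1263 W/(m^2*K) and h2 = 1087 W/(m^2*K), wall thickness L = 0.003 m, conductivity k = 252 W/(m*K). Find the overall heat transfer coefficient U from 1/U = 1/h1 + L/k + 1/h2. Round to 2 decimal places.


1/U = 1/h1 + L/k + 1/h2
1/U = 1/1263 + 0.003/252 + 1/1087
1/U = 0.0007917656 + 1.19048e-05 + 0.0009199632
1/U = 0.0017236336
U = 580.17 W/(m^2*K)


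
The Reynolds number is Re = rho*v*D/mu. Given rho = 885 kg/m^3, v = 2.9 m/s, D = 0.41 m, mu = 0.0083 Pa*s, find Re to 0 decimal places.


Re = rho * v * D / mu
Re = 885 * 2.9 * 0.41 / 0.0083
Re = 1052.265 / 0.0083
Re = 126779


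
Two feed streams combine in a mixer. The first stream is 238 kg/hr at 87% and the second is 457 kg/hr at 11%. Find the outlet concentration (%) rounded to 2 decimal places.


Mass balance on solute: F1*x1 + F2*x2 = F3*x3
F3 = F1 + F2 = 238 + 457 = 695 kg/hr
x3 = (F1*x1 + F2*x2)/F3
x3 = (238*0.87 + 457*0.11) / 695
x3 = 37.03%


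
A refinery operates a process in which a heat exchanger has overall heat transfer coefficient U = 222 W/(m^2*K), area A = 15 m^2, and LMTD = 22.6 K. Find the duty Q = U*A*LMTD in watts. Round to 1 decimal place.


Q = U * A * LMTD
Q = 222 * 15 * 22.6
Q = 75258.0 W


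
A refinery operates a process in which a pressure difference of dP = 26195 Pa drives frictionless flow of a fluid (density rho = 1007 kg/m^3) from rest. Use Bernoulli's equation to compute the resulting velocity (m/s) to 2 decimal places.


v = sqrt(2*dP/rho)
v = sqrt(2*26195/1007)
v = sqrt(52.025819)
v = 7.21 m/s


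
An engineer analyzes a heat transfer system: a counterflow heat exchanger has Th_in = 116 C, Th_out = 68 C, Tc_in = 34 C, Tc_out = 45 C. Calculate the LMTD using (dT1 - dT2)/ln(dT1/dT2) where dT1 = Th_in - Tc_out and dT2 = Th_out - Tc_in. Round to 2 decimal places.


dT1 = Th_in - Tc_out = 116 - 45 = 71
dT2 = Th_out - Tc_in = 68 - 34 = 34
LMTD = (dT1 - dT2) / ln(dT1/dT2)
LMTD = (71 - 34) / ln(71/34)
LMTD = 50.25 K


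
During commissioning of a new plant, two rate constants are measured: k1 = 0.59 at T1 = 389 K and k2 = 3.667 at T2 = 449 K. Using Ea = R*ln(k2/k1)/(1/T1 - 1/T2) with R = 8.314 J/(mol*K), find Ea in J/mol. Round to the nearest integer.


Ea = R * ln(k2/k1) / (1/T1 - 1/T2)
ln(k2/k1) = ln(3.667/0.59) = 1.8270066
1/T1 - 1/T2 = 1/389 - 1/449 = 0.000343522595
Ea = 8.314 * 1.8270066 / 0.000343522595
Ea = 44218 J/mol


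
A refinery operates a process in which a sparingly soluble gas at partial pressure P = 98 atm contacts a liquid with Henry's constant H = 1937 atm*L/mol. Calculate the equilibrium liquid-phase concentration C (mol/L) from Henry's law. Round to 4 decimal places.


C = P / H
C = 98 / 1937
C = 0.0506 mol/L


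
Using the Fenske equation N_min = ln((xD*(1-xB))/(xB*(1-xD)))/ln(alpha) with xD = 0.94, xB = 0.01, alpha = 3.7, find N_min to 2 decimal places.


N_min = ln((xD*(1-xB))/(xB*(1-xD))) / ln(alpha)
Numerator inside ln: 0.9306 / 0.0006 = 1551.0
ln(1551.0) = 7.346655
ln(alpha) = ln(3.7) = 1.308333
N_min = 7.346655 / 1.308333 = 5.62


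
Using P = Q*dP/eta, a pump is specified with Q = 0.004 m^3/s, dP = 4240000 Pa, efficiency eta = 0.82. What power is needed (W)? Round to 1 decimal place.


P = Q * dP / eta
P = 0.004 * 4240000 / 0.82
P = 16960.0 / 0.82
P = 20682.9 W


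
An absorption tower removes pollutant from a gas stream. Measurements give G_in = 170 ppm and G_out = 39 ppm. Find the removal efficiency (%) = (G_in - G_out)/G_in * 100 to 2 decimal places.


Efficiency = (G_in - G_out) / G_in * 100%
Efficiency = (170 - 39) / 170 * 100
Efficiency = 131 / 170 * 100
Efficiency = 77.06%


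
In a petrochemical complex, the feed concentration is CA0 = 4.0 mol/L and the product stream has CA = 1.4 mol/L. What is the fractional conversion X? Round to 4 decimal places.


X = (CA0 - CA) / CA0
X = (4.0 - 1.4) / 4.0
X = 2.6 / 4.0
X = 0.6500


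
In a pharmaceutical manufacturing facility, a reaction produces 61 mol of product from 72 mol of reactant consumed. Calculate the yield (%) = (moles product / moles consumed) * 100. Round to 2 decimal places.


Yield = (moles product / moles consumed) * 100%
Yield = (61 / 72) * 100
Yield = 0.8472 * 100
Yield = 84.72%


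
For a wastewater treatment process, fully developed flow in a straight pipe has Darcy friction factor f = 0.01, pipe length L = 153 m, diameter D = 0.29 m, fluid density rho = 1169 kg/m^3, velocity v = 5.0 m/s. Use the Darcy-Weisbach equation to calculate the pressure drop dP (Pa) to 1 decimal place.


dP = f * (L/D) * (rho*v^2/2)
dP = 0.01 * (153/0.29) * (1169*5.0^2/2)
L/D = 527.5862069
rho*v^2/2 = 1169*25.0/2 = 14612.5
dP = 0.01 * 527.5862069 * 14612.5
dP = 77093.5 Pa


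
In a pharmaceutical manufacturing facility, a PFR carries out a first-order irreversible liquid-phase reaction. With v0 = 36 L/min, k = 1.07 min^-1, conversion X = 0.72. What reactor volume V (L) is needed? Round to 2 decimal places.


V = (v0/k) * ln(1/(1-X))
V = (36/1.07) * ln(1/(1-0.72))
V = 33.64486 * ln(3.571429)
V = 33.64486 * 1.272966
V = 42.83 L


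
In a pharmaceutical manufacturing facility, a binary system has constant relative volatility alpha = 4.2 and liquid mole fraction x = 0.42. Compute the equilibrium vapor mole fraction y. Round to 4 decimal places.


y = alpha*x / (1 + (alpha-1)*x)
y = 4.2*0.42 / (1 + (4.2-1)*0.42)
y = 1.764 / (1 + 1.344)
y = 1.764 / 2.344
y = 0.7526


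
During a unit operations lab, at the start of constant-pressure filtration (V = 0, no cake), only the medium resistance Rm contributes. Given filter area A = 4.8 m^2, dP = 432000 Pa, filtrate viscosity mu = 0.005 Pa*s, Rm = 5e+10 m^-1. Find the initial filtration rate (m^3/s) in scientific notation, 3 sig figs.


rate = A * dP / (mu * Rm)
rate = 4.8 * 432000 / (0.005 * 5e+10)
rate = 2073600.0 / 2.500e+08
rate = 8.29e-03 m^3/s


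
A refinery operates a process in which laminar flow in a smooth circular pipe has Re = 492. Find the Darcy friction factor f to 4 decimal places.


f = 64 / Re
f = 64 / 492
f = 0.1301


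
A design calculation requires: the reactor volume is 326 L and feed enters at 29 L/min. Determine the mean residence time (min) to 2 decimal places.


tau = V / v0
tau = 326 / 29
tau = 11.24 min


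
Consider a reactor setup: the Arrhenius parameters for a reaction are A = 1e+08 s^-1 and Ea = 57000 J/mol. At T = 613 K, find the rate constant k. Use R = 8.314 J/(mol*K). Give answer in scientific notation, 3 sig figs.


k = A * exp(-Ea/(R*T))
k = 1e+08 * exp(-57000 / (8.314 * 613))
k = 1e+08 * exp(-11.184185)
k = 1.39e+03


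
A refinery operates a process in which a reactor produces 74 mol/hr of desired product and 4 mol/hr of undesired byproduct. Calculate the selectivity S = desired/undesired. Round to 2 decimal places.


S = desired product rate / undesired product rate
S = 74 / 4
S = 18.50


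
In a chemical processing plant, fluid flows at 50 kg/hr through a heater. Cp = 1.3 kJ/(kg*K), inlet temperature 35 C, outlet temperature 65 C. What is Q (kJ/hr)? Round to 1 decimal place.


Q = m_dot * Cp * (T2 - T1)
Q = 50 * 1.3 * (65 - 35)
Q = 50 * 1.3 * 30
Q = 1950.0 kJ/hr


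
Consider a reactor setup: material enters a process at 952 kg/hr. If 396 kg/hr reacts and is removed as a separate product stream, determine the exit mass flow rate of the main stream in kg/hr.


Steady-state mass balance on the main outlet: F_out = F_in - F_removed
F_out = 952 - 396
F_out = 556 kg/hr


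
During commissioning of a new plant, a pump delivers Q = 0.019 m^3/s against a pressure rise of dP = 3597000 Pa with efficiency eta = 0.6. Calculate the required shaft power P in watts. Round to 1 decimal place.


P = Q * dP / eta
P = 0.019 * 3597000 / 0.6
P = 68343.0 / 0.6
P = 113905.0 W


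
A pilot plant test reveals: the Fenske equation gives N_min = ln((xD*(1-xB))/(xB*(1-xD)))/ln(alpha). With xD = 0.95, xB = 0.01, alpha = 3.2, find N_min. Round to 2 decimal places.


N_min = ln((xD*(1-xB))/(xB*(1-xD))) / ln(alpha)
Numerator inside ln: 0.9405 / 0.0005 = 1881.0
ln(1881.0) = 7.539559
ln(alpha) = ln(3.2) = 1.163151
N_min = 7.539559 / 1.163151 = 6.48


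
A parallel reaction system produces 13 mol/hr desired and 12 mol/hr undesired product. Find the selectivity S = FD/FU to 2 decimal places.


S = desired product rate / undesired product rate
S = 13 / 12
S = 1.08


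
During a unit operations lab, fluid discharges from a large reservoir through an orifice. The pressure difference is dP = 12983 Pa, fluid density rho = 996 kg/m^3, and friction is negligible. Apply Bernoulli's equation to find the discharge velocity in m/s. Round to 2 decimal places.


v = sqrt(2*dP/rho)
v = sqrt(2*12983/996)
v = sqrt(26.070281)
v = 5.11 m/s


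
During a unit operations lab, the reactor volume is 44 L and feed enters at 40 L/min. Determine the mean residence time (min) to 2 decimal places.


tau = V / v0
tau = 44 / 40
tau = 1.10 min


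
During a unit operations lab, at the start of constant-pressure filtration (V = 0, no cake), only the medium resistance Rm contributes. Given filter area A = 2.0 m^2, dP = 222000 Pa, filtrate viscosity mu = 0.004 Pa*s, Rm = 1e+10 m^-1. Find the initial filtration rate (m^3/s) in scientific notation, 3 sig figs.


rate = A * dP / (mu * Rm)
rate = 2.0 * 222000 / (0.004 * 1e+10)
rate = 444000.0 / 4.000e+07
rate = 1.11e-02 m^3/s


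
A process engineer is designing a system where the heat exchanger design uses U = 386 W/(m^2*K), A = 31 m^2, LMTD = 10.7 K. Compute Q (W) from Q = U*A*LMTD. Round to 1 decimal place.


Q = U * A * LMTD
Q = 386 * 31 * 10.7
Q = 128036.2 W


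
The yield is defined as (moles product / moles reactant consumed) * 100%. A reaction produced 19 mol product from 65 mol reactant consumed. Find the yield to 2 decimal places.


Yield = (moles product / moles consumed) * 100%
Yield = (19 / 65) * 100
Yield = 0.2923 * 100
Yield = 29.23%


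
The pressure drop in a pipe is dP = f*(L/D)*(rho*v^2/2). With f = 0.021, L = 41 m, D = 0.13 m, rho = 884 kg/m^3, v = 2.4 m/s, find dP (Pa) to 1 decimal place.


dP = f * (L/D) * (rho*v^2/2)
dP = 0.021 * (41/0.13) * (884*2.4^2/2)
L/D = 315.38461538
rho*v^2/2 = 884*5.76/2 = 2545.92
dP = 0.021 * 315.38461538 * 2545.92
dP = 16861.8 Pa


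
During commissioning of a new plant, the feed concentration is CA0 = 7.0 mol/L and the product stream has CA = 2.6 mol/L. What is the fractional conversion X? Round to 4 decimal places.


X = (CA0 - CA) / CA0
X = (7.0 - 2.6) / 7.0
X = 4.4 / 7.0
X = 0.6286


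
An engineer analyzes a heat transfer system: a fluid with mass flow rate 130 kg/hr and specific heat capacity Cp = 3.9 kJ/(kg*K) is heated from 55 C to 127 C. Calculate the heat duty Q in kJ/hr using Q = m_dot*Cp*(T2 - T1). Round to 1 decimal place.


Q = m_dot * Cp * (T2 - T1)
Q = 130 * 3.9 * (127 - 55)
Q = 130 * 3.9 * 72
Q = 36504.0 kJ/hr


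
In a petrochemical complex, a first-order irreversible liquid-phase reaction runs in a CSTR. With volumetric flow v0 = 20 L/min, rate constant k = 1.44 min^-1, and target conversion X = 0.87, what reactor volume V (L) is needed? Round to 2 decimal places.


V = v0 * X / (k * (1 - X))
V = 20 * 0.87 / (1.44 * (1 - 0.87))
V = 17.4 / (1.44 * 0.13)
V = 17.4 / 0.1872
V = 92.95 L


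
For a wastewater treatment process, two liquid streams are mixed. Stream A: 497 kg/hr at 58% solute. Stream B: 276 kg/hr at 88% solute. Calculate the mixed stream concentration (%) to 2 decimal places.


Mass balance on solute: F1*x1 + F2*x2 = F3*x3
F3 = F1 + F2 = 497 + 276 = 773 kg/hr
x3 = (F1*x1 + F2*x2)/F3
x3 = (497*0.58 + 276*0.88) / 773
x3 = 68.71%


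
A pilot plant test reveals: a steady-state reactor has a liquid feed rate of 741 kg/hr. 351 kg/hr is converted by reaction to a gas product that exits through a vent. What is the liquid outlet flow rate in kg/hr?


Steady-state mass balance on the main outlet: F_out = F_in - F_removed
F_out = 741 - 351
F_out = 390 kg/hr


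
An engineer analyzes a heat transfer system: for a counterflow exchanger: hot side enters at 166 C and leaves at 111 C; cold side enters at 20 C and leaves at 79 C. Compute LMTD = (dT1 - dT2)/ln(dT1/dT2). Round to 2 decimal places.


dT1 = Th_in - Tc_out = 166 - 79 = 87
dT2 = Th_out - Tc_in = 111 - 20 = 91
LMTD = (dT1 - dT2) / ln(dT1/dT2)
LMTD = (87 - 91) / ln(87/91)
LMTD = 88.99 K


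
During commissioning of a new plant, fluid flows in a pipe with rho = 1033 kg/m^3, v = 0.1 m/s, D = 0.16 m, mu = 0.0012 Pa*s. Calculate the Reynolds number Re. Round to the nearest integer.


Re = rho * v * D / mu
Re = 1033 * 0.1 * 0.16 / 0.0012
Re = 16.528 / 0.0012
Re = 13773


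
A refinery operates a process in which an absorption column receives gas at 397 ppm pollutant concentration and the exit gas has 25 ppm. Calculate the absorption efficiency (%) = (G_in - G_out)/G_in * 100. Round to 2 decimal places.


Efficiency = (G_in - G_out) / G_in * 100%
Efficiency = (397 - 25) / 397 * 100
Efficiency = 372 / 397 * 100
Efficiency = 93.70%


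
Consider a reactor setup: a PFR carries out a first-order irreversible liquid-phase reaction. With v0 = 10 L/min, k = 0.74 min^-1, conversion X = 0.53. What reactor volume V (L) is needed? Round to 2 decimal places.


V = (v0/k) * ln(1/(1-X))
V = (10/0.74) * ln(1/(1-0.53))
V = 13.513514 * ln(2.12766)
V = 13.513514 * 0.755023
V = 10.20 L


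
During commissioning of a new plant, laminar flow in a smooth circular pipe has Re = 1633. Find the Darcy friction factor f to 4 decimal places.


f = 64 / Re
f = 64 / 1633
f = 0.0392


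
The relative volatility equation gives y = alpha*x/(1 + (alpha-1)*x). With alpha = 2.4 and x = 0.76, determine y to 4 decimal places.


y = alpha*x / (1 + (alpha-1)*x)
y = 2.4*0.76 / (1 + (2.4-1)*0.76)
y = 1.824 / (1 + 1.064)
y = 1.824 / 2.064
y = 0.8837


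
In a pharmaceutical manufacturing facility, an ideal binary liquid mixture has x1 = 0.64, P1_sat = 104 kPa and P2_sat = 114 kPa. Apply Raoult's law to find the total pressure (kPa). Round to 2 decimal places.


P = x1*P1_sat + x2*P2_sat
x2 = 1 - x1 = 1 - 0.64 = 0.36
P = 0.64*104 + 0.36*114
P = 66.56 + 41.04
P = 107.60 kPa


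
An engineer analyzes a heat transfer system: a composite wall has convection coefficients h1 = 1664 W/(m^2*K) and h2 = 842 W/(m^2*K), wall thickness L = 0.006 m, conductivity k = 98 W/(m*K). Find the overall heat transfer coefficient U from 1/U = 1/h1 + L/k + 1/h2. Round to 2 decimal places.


1/U = 1/h1 + L/k + 1/h2
1/U = 1/1664 + 0.006/98 + 1/842
1/U = 0.0006009615 + 6.12245e-05 + 0.0011876485
1/U = 0.0018498345
U = 540.59 W/(m^2*K)


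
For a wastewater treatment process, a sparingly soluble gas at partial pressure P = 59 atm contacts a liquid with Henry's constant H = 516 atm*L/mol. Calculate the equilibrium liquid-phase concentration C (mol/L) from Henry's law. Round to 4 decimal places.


C = P / H
C = 59 / 516
C = 0.1143 mol/L


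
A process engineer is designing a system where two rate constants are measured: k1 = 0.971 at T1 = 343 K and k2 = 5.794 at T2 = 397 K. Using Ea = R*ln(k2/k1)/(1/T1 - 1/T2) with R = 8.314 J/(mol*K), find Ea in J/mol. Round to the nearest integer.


Ea = R * ln(k2/k1) / (1/T1 - 1/T2)
ln(k2/k1) = ln(5.794/0.971) = 1.7862517
1/T1 - 1/T2 = 1/343 - 1/397 = 0.000396560207
Ea = 8.314 * 1.7862517 / 0.000396560207
Ea = 37449 J/mol


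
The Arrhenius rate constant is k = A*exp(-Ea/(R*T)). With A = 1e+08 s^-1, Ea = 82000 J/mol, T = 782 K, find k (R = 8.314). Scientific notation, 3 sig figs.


k = A * exp(-Ea/(R*T))
k = 1e+08 * exp(-82000 / (8.314 * 782))
k = 1e+08 * exp(-12.612381)
k = 3.33e+02


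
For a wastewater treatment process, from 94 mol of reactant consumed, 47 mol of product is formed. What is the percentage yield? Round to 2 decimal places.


Yield = (moles product / moles consumed) * 100%
Yield = (47 / 94) * 100
Yield = 0.5 * 100
Yield = 50.00%


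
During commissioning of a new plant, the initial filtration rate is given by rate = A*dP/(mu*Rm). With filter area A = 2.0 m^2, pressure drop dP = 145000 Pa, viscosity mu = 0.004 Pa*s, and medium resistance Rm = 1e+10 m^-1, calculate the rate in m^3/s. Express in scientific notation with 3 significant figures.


rate = A * dP / (mu * Rm)
rate = 2.0 * 145000 / (0.004 * 1e+10)
rate = 290000.0 / 4.000e+07
rate = 7.25e-03 m^3/s


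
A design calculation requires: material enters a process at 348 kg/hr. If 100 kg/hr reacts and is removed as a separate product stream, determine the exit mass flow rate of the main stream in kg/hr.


Steady-state mass balance on the main outlet: F_out = F_in - F_removed
F_out = 348 - 100
F_out = 248 kg/hr


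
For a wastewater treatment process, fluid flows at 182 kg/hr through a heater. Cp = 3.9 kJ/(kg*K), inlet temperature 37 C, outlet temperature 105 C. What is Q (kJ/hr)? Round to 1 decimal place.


Q = m_dot * Cp * (T2 - T1)
Q = 182 * 3.9 * (105 - 37)
Q = 182 * 3.9 * 68
Q = 48266.4 kJ/hr


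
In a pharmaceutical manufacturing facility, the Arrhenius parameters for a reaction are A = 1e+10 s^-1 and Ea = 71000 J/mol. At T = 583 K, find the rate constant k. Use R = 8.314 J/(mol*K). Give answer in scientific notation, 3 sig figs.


k = A * exp(-Ea/(R*T))
k = 1e+10 * exp(-71000 / (8.314 * 583))
k = 1e+10 * exp(-14.648049)
k = 4.35e+03


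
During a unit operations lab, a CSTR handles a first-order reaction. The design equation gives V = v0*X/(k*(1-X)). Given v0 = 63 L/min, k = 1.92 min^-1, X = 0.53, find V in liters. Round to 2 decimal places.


V = v0 * X / (k * (1 - X))
V = 63 * 0.53 / (1.92 * (1 - 0.53))
V = 33.39 / (1.92 * 0.47)
V = 33.39 / 0.9024
V = 37.00 L


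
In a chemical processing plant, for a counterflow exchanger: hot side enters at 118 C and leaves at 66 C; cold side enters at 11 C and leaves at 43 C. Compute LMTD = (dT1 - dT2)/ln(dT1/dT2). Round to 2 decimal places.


dT1 = Th_in - Tc_out = 118 - 43 = 75
dT2 = Th_out - Tc_in = 66 - 11 = 55
LMTD = (dT1 - dT2) / ln(dT1/dT2)
LMTD = (75 - 55) / ln(75/55)
LMTD = 64.48 K


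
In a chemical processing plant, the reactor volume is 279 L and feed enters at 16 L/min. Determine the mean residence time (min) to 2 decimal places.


tau = V / v0
tau = 279 / 16
tau = 17.44 min


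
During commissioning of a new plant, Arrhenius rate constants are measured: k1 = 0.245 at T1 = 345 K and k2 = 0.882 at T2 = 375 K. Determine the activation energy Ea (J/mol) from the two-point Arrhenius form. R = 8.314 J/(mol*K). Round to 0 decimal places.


Ea = R * ln(k2/k1) / (1/T1 - 1/T2)
ln(k2/k1) = ln(0.882/0.245) = 1.2809338
1/T1 - 1/T2 = 1/345 - 1/375 = 0.000231884058
Ea = 8.314 * 1.2809338 / 0.000231884058
Ea = 45927 J/mol


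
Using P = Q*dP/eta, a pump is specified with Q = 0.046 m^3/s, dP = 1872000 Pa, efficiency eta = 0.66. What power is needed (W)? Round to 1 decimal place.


P = Q * dP / eta
P = 0.046 * 1872000 / 0.66
P = 86112.0 / 0.66
P = 130472.7 W


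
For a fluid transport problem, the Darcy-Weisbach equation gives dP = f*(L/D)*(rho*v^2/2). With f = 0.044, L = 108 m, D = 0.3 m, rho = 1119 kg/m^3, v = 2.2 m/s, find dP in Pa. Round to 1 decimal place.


dP = f * (L/D) * (rho*v^2/2)
dP = 0.044 * (108/0.3) * (1119*2.2^2/2)
L/D = 360.0
rho*v^2/2 = 1119*4.84/2 = 2707.98
dP = 0.044 * 360.0 * 2707.98
dP = 42894.4 Pa


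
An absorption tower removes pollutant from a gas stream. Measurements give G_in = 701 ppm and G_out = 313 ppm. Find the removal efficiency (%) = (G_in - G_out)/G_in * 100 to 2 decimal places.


Efficiency = (G_in - G_out) / G_in * 100%
Efficiency = (701 - 313) / 701 * 100
Efficiency = 388 / 701 * 100
Efficiency = 55.35%


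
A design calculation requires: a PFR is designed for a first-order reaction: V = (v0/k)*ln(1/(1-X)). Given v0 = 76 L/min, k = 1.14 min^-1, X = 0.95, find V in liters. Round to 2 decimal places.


V = (v0/k) * ln(1/(1-X))
V = (76/1.14) * ln(1/(1-0.95))
V = 66.666667 * ln(20.0)
V = 66.666667 * 2.995732
V = 199.72 L


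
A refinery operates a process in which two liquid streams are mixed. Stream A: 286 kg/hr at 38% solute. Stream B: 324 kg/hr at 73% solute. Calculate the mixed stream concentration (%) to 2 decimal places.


Mass balance on solute: F1*x1 + F2*x2 = F3*x3
F3 = F1 + F2 = 286 + 324 = 610 kg/hr
x3 = (F1*x1 + F2*x2)/F3
x3 = (286*0.38 + 324*0.73) / 610
x3 = 56.59%


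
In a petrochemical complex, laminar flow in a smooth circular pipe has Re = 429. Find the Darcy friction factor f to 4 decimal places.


f = 64 / Re
f = 64 / 429
f = 0.1492


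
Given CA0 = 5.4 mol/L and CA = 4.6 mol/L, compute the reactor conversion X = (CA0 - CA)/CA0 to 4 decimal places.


X = (CA0 - CA) / CA0
X = (5.4 - 4.6) / 5.4
X = 0.8 / 5.4
X = 0.1481


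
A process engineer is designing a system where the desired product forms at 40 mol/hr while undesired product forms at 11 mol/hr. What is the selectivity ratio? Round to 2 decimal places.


S = desired product rate / undesired product rate
S = 40 / 11
S = 3.64


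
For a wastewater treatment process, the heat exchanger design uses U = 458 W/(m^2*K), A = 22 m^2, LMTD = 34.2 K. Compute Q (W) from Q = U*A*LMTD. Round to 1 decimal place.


Q = U * A * LMTD
Q = 458 * 22 * 34.2
Q = 344599.2 W


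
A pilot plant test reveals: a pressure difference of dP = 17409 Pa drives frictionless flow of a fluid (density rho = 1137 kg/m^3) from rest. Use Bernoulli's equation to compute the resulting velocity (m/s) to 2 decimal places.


v = sqrt(2*dP/rho)
v = sqrt(2*17409/1137)
v = sqrt(30.622691)
v = 5.53 m/s


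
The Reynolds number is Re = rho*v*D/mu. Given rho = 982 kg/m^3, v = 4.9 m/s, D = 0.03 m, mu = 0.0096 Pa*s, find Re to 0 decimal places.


Re = rho * v * D / mu
Re = 982 * 4.9 * 0.03 / 0.0096
Re = 144.354 / 0.0096
Re = 15037


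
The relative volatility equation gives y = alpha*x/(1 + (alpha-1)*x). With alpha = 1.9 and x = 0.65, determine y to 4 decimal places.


y = alpha*x / (1 + (alpha-1)*x)
y = 1.9*0.65 / (1 + (1.9-1)*0.65)
y = 1.235 / (1 + 0.585)
y = 1.235 / 1.585
y = 0.7792


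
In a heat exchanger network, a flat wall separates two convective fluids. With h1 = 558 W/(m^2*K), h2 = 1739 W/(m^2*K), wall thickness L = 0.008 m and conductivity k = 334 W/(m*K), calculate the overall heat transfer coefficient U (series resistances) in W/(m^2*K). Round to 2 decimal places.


1/U = 1/h1 + L/k + 1/h2
1/U = 1/558 + 0.008/334 + 1/1739
1/U = 0.0017921147 + 2.39521e-05 + 0.0005750431
1/U = 0.0023911099
U = 418.22 W/(m^2*K)


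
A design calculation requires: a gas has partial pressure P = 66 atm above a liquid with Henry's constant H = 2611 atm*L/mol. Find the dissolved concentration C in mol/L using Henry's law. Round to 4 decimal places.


C = P / H
C = 66 / 2611
C = 0.0253 mol/L


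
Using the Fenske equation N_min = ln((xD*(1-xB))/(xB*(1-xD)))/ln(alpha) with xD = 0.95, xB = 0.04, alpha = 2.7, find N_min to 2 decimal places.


N_min = ln((xD*(1-xB))/(xB*(1-xD))) / ln(alpha)
Numerator inside ln: 0.912 / 0.002 = 456.0
ln(456.0) = 6.122493
ln(alpha) = ln(2.7) = 0.993252
N_min = 6.122493 / 0.993252 = 6.16


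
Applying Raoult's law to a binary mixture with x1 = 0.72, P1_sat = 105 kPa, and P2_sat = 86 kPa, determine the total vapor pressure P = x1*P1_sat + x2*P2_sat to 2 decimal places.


P = x1*P1_sat + x2*P2_sat
x2 = 1 - x1 = 1 - 0.72 = 0.28
P = 0.72*105 + 0.28*86
P = 75.6 + 24.08
P = 99.68 kPa


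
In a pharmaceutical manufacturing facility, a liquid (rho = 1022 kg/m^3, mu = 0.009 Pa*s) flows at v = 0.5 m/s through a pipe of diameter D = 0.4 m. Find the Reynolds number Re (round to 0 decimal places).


Re = rho * v * D / mu
Re = 1022 * 0.5 * 0.4 / 0.009
Re = 204.4 / 0.009
Re = 22711


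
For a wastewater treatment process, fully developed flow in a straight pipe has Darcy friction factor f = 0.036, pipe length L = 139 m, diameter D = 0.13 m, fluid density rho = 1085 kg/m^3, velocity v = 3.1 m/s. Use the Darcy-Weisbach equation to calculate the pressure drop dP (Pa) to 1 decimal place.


dP = f * (L/D) * (rho*v^2/2)
dP = 0.036 * (139/0.13) * (1085*3.1^2/2)
L/D = 1069.23076923
rho*v^2/2 = 1085*9.61/2 = 5213.425
dP = 0.036 * 1069.23076923 * 5213.425
dP = 200676.8 Pa


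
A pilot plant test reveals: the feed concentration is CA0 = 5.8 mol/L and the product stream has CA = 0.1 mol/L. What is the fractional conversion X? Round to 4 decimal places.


X = (CA0 - CA) / CA0
X = (5.8 - 0.1) / 5.8
X = 5.7 / 5.8
X = 0.9828


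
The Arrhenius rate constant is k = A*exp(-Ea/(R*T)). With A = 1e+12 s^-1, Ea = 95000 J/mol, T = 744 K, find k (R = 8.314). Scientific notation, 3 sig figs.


k = A * exp(-Ea/(R*T))
k = 1e+12 * exp(-95000 / (8.314 * 744))
k = 1e+12 * exp(-15.358212)
k = 2.14e+05


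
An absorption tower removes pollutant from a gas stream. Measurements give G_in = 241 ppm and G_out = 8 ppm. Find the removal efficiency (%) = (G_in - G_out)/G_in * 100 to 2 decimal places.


Efficiency = (G_in - G_out) / G_in * 100%
Efficiency = (241 - 8) / 241 * 100
Efficiency = 233 / 241 * 100
Efficiency = 96.68%


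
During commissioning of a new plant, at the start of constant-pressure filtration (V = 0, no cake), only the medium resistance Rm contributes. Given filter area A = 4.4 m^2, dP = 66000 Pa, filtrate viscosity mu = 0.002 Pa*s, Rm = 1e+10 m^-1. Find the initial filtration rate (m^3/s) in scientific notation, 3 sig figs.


rate = A * dP / (mu * Rm)
rate = 4.4 * 66000 / (0.002 * 1e+10)
rate = 290400.0 / 2.000e+07
rate = 1.45e-02 m^3/s


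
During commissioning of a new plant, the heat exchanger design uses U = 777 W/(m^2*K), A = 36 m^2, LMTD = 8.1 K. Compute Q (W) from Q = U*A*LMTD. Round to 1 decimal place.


Q = U * A * LMTD
Q = 777 * 36 * 8.1
Q = 226573.2 W


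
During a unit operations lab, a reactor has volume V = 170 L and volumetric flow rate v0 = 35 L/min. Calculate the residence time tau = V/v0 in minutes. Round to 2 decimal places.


tau = V / v0
tau = 170 / 35
tau = 4.86 min


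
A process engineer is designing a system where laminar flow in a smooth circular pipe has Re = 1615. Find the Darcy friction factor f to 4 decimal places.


f = 64 / Re
f = 64 / 1615
f = 0.0396


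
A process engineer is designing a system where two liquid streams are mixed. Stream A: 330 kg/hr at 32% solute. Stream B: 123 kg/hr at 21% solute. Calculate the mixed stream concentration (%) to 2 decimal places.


Mass balance on solute: F1*x1 + F2*x2 = F3*x3
F3 = F1 + F2 = 330 + 123 = 453 kg/hr
x3 = (F1*x1 + F2*x2)/F3
x3 = (330*0.32 + 123*0.21) / 453
x3 = 29.01%


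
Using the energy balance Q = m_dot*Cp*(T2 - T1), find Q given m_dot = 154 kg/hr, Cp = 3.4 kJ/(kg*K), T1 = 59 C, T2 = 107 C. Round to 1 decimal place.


Q = m_dot * Cp * (T2 - T1)
Q = 154 * 3.4 * (107 - 59)
Q = 154 * 3.4 * 48
Q = 25132.8 kJ/hr


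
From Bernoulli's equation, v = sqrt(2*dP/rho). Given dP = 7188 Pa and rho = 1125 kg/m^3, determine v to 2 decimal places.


v = sqrt(2*dP/rho)
v = sqrt(2*7188/1125)
v = sqrt(12.778667)
v = 3.57 m/s


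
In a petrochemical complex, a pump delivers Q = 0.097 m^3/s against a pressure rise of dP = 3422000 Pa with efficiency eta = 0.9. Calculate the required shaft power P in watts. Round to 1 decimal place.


P = Q * dP / eta
P = 0.097 * 3422000 / 0.9
P = 331934.0 / 0.9
P = 368815.6 W


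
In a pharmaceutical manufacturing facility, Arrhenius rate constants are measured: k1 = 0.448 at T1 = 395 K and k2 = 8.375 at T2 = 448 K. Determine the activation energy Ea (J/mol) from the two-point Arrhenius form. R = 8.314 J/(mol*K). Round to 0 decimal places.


Ea = R * ln(k2/k1) / (1/T1 - 1/T2)
ln(k2/k1) = ln(8.375/0.448) = 2.9282131
1/T1 - 1/T2 = 1/395 - 1/448 = 0.000299502712
Ea = 8.314 * 2.9282131 / 0.000299502712
Ea = 81285 J/mol


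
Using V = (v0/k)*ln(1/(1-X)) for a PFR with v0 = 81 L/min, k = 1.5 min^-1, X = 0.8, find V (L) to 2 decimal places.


V = (v0/k) * ln(1/(1-X))
V = (81/1.5) * ln(1/(1-0.8))
V = 54.0 * ln(5.0)
V = 54.0 * 1.609438
V = 86.91 L


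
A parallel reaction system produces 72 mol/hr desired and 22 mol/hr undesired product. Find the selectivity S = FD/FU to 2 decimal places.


S = desired product rate / undesired product rate
S = 72 / 22
S = 3.27


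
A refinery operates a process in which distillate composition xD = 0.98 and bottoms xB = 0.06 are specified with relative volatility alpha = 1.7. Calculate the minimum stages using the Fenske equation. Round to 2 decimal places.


N_min = ln((xD*(1-xB))/(xB*(1-xD))) / ln(alpha)
Numerator inside ln: 0.9212 / 0.0012 = 767.666667
ln(767.666667) = 6.643356
ln(alpha) = ln(1.7) = 0.530628
N_min = 6.643356 / 0.530628 = 12.52


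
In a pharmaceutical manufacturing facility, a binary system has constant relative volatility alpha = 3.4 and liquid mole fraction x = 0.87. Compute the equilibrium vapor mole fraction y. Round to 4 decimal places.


y = alpha*x / (1 + (alpha-1)*x)
y = 3.4*0.87 / (1 + (3.4-1)*0.87)
y = 2.958 / (1 + 2.088)
y = 2.958 / 3.088
y = 0.9579


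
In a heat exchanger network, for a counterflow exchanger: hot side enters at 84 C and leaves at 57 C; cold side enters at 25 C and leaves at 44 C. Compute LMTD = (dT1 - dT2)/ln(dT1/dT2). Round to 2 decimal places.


dT1 = Th_in - Tc_out = 84 - 44 = 40
dT2 = Th_out - Tc_in = 57 - 25 = 32
LMTD = (dT1 - dT2) / ln(dT1/dT2)
LMTD = (40 - 32) / ln(40/32)
LMTD = 35.85 K


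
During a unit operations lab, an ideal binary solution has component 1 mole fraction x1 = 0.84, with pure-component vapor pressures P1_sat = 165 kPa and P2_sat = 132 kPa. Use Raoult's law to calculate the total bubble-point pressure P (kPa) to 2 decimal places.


P = x1*P1_sat + x2*P2_sat
x2 = 1 - x1 = 1 - 0.84 = 0.16
P = 0.84*165 + 0.16*132
P = 138.6 + 21.12
P = 159.72 kPa


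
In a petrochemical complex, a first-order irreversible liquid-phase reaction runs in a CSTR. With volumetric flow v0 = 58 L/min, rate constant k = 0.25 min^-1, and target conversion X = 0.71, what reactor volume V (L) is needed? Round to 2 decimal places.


V = v0 * X / (k * (1 - X))
V = 58 * 0.71 / (0.25 * (1 - 0.71))
V = 41.18 / (0.25 * 0.29)
V = 41.18 / 0.0725
V = 568.00 L


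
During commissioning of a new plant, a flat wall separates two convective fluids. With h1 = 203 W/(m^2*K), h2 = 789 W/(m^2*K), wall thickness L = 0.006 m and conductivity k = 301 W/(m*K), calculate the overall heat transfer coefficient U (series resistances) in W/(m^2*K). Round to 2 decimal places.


1/U = 1/h1 + L/k + 1/h2
1/U = 1/203 + 0.006/301 + 1/789
1/U = 0.0049261084 + 1.99336e-05 + 0.0012674271
1/U = 0.0062134691
U = 160.94 W/(m^2*K)


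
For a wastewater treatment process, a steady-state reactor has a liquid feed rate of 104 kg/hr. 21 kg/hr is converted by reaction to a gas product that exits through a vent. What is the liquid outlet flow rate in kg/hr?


Steady-state mass balance on the main outlet: F_out = F_in - F_removed
F_out = 104 - 21
F_out = 83 kg/hr


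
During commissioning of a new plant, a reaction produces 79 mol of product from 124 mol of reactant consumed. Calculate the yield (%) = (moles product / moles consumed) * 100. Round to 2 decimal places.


Yield = (moles product / moles consumed) * 100%
Yield = (79 / 124) * 100
Yield = 0.6371 * 100
Yield = 63.71%


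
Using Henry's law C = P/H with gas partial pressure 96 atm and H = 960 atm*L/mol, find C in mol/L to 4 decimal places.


C = P / H
C = 96 / 960
C = 0.1000 mol/L


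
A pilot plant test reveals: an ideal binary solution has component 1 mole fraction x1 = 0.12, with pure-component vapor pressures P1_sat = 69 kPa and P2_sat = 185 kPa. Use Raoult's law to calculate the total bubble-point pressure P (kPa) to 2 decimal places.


P = x1*P1_sat + x2*P2_sat
x2 = 1 - x1 = 1 - 0.12 = 0.88
P = 0.12*69 + 0.88*185
P = 8.28 + 162.8
P = 171.08 kPa


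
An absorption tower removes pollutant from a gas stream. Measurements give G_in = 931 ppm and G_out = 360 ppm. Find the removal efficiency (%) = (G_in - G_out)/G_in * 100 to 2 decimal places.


Efficiency = (G_in - G_out) / G_in * 100%
Efficiency = (931 - 360) / 931 * 100
Efficiency = 571 / 931 * 100
Efficiency = 61.33%


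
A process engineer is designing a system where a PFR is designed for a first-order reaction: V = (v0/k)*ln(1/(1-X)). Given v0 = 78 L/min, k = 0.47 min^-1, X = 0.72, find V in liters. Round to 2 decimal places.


V = (v0/k) * ln(1/(1-X))
V = (78/0.47) * ln(1/(1-0.72))
V = 165.957447 * ln(3.571429)
V = 165.957447 * 1.272966
V = 211.26 L


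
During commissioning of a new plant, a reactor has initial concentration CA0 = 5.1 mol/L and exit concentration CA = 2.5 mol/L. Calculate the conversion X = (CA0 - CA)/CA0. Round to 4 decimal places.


X = (CA0 - CA) / CA0
X = (5.1 - 2.5) / 5.1
X = 2.6 / 5.1
X = 0.5098


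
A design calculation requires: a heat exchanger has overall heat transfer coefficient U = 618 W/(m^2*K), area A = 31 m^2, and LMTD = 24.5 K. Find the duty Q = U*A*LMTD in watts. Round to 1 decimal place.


Q = U * A * LMTD
Q = 618 * 31 * 24.5
Q = 469371.0 W


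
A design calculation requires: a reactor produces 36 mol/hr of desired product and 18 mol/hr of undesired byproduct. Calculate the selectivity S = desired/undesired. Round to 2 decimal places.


S = desired product rate / undesired product rate
S = 36 / 18
S = 2.00


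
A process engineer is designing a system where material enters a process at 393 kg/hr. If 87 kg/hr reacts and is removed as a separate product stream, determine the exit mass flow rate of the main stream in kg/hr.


Steady-state mass balance on the main outlet: F_out = F_in - F_removed
F_out = 393 - 87
F_out = 306 kg/hr


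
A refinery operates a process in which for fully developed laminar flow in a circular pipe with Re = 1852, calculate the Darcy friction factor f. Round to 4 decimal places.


f = 64 / Re
f = 64 / 1852
f = 0.0346


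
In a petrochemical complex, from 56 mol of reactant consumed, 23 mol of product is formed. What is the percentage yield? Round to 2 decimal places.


Yield = (moles product / moles consumed) * 100%
Yield = (23 / 56) * 100
Yield = 0.4107 * 100
Yield = 41.07%


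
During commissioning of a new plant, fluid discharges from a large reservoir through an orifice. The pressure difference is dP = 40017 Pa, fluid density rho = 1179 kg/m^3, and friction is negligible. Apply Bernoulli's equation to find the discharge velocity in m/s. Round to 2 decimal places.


v = sqrt(2*dP/rho)
v = sqrt(2*40017/1179)
v = sqrt(67.882952)
v = 8.24 m/s


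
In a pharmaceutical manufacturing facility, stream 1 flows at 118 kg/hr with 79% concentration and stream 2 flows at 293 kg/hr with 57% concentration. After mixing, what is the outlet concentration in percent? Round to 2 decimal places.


Mass balance on solute: F1*x1 + F2*x2 = F3*x3
F3 = F1 + F2 = 118 + 293 = 411 kg/hr
x3 = (F1*x1 + F2*x2)/F3
x3 = (118*0.79 + 293*0.57) / 411
x3 = 63.32%


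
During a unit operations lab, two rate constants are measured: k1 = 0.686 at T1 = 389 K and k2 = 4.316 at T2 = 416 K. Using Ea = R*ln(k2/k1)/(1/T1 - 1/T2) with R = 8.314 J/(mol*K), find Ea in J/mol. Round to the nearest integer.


Ea = R * ln(k2/k1) / (1/T1 - 1/T2)
ln(k2/k1) = ln(4.316/0.686) = 1.8392067
1/T1 - 1/T2 = 1/389 - 1/416 = 0.000166847934
Ea = 8.314 * 1.8392067 / 0.000166847934
Ea = 91647 J/mol


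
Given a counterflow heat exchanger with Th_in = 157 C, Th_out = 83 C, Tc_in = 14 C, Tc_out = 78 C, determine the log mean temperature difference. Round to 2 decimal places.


dT1 = Th_in - Tc_out = 157 - 78 = 79
dT2 = Th_out - Tc_in = 83 - 14 = 69
LMTD = (dT1 - dT2) / ln(dT1/dT2)
LMTD = (79 - 69) / ln(79/69)
LMTD = 73.89 K


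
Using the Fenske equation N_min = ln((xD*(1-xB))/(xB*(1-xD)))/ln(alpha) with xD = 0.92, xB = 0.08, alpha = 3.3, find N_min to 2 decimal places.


N_min = ln((xD*(1-xB))/(xB*(1-xD))) / ln(alpha)
Numerator inside ln: 0.8464 / 0.0064 = 132.25
ln(132.25) = 4.884694
ln(alpha) = ln(3.3) = 1.193922
N_min = 4.884694 / 1.193922 = 4.09


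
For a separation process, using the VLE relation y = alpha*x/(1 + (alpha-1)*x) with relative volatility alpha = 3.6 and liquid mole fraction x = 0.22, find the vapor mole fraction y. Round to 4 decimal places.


y = alpha*x / (1 + (alpha-1)*x)
y = 3.6*0.22 / (1 + (3.6-1)*0.22)
y = 0.792 / (1 + 0.572)
y = 0.792 / 1.572
y = 0.5038


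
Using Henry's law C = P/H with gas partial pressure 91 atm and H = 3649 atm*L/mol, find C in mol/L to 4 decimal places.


C = P / H
C = 91 / 3649
C = 0.0249 mol/L


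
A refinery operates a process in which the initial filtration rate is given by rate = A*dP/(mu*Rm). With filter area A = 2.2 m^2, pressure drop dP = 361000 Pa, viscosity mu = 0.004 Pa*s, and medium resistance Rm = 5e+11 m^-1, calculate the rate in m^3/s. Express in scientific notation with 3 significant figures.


rate = A * dP / (mu * Rm)
rate = 2.2 * 361000 / (0.004 * 5e+11)
rate = 794200.0 / 2.000e+09
rate = 3.97e-04 m^3/s


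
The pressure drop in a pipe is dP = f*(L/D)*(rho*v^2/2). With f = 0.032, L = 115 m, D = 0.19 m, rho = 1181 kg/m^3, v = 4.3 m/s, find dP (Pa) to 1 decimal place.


dP = f * (L/D) * (rho*v^2/2)
dP = 0.032 * (115/0.19) * (1181*4.3^2/2)
L/D = 605.26315789
rho*v^2/2 = 1181*18.49/2 = 10918.345
dP = 0.032 * 605.26315789 * 10918.345
dP = 211471.1 Pa


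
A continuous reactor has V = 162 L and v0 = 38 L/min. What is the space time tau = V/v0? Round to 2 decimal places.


tau = V / v0
tau = 162 / 38
tau = 4.26 min


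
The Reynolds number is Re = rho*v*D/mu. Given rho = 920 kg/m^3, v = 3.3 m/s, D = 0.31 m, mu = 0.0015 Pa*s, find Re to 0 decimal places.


Re = rho * v * D / mu
Re = 920 * 3.3 * 0.31 / 0.0015
Re = 941.16 / 0.0015
Re = 627440


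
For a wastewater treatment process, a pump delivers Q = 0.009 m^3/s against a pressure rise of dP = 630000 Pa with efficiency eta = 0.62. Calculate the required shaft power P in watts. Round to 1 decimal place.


P = Q * dP / eta
P = 0.009 * 630000 / 0.62
P = 5670.0 / 0.62
P = 9145.2 W


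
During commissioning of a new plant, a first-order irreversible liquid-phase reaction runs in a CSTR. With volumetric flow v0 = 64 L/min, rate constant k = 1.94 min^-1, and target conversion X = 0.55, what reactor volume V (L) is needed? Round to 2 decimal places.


V = v0 * X / (k * (1 - X))
V = 64 * 0.55 / (1.94 * (1 - 0.55))
V = 35.2 / (1.94 * 0.45)
V = 35.2 / 0.873
V = 40.32 L


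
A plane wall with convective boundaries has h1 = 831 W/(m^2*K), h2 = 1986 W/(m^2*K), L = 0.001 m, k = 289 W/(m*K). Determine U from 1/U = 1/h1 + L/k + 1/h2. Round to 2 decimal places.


1/U = 1/h1 + L/k + 1/h2
1/U = 1/831 + 0.001/289 + 1/1986
1/U = 0.0012033694 + 3.4602e-06 + 0.0005035247
1/U = 0.0017103543
U = 584.67 W/(m^2*K)


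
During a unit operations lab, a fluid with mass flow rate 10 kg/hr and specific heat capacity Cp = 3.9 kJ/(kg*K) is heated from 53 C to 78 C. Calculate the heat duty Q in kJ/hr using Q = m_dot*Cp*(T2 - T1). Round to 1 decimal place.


Q = m_dot * Cp * (T2 - T1)
Q = 10 * 3.9 * (78 - 53)
Q = 10 * 3.9 * 25
Q = 975.0 kJ/hr


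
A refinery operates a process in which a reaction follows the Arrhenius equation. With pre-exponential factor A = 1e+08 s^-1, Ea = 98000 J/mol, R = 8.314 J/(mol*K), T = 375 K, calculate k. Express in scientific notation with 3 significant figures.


k = A * exp(-Ea/(R*T))
k = 1e+08 * exp(-98000 / (8.314 * 375))
k = 1e+08 * exp(-31.432924)
k = 2.23e-06


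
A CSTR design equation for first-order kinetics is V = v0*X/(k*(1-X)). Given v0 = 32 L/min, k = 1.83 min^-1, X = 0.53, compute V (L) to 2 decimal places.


V = v0 * X / (k * (1 - X))
V = 32 * 0.53 / (1.83 * (1 - 0.53))
V = 16.96 / (1.83 * 0.47)
V = 16.96 / 0.8601
V = 19.72 L


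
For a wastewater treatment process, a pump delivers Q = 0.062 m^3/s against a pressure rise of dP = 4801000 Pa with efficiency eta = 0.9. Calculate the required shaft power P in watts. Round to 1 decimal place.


P = Q * dP / eta
P = 0.062 * 4801000 / 0.9
P = 297662.0 / 0.9
P = 330735.6 W
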